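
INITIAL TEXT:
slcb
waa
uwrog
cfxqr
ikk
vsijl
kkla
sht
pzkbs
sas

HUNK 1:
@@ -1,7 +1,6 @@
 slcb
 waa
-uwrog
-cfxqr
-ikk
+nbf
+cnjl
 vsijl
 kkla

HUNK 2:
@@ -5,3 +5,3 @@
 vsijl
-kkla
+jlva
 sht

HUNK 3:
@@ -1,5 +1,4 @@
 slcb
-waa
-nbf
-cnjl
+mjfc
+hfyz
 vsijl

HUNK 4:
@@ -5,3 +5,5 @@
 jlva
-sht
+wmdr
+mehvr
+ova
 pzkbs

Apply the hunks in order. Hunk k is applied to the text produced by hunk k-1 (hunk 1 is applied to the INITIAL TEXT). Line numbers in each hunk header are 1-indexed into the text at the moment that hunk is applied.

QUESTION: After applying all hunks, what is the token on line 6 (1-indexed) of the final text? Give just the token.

Hunk 1: at line 1 remove [uwrog,cfxqr,ikk] add [nbf,cnjl] -> 9 lines: slcb waa nbf cnjl vsijl kkla sht pzkbs sas
Hunk 2: at line 5 remove [kkla] add [jlva] -> 9 lines: slcb waa nbf cnjl vsijl jlva sht pzkbs sas
Hunk 3: at line 1 remove [waa,nbf,cnjl] add [mjfc,hfyz] -> 8 lines: slcb mjfc hfyz vsijl jlva sht pzkbs sas
Hunk 4: at line 5 remove [sht] add [wmdr,mehvr,ova] -> 10 lines: slcb mjfc hfyz vsijl jlva wmdr mehvr ova pzkbs sas
Final line 6: wmdr

Answer: wmdr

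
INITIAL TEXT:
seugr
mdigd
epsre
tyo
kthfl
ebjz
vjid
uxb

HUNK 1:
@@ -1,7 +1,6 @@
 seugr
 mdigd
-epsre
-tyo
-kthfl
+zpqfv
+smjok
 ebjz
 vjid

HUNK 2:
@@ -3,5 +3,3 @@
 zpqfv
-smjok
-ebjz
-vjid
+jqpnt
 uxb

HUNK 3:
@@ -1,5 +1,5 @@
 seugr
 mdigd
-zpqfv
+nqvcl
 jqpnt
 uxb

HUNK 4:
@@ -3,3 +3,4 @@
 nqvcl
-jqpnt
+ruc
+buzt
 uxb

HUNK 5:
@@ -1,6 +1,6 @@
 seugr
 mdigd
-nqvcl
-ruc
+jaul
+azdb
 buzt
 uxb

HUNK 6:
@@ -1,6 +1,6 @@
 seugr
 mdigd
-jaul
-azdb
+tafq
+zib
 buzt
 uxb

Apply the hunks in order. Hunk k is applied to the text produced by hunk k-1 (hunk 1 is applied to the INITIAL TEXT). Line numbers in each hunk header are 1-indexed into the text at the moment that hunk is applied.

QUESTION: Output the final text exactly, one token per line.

Hunk 1: at line 1 remove [epsre,tyo,kthfl] add [zpqfv,smjok] -> 7 lines: seugr mdigd zpqfv smjok ebjz vjid uxb
Hunk 2: at line 3 remove [smjok,ebjz,vjid] add [jqpnt] -> 5 lines: seugr mdigd zpqfv jqpnt uxb
Hunk 3: at line 1 remove [zpqfv] add [nqvcl] -> 5 lines: seugr mdigd nqvcl jqpnt uxb
Hunk 4: at line 3 remove [jqpnt] add [ruc,buzt] -> 6 lines: seugr mdigd nqvcl ruc buzt uxb
Hunk 5: at line 1 remove [nqvcl,ruc] add [jaul,azdb] -> 6 lines: seugr mdigd jaul azdb buzt uxb
Hunk 6: at line 1 remove [jaul,azdb] add [tafq,zib] -> 6 lines: seugr mdigd tafq zib buzt uxb

Answer: seugr
mdigd
tafq
zib
buzt
uxb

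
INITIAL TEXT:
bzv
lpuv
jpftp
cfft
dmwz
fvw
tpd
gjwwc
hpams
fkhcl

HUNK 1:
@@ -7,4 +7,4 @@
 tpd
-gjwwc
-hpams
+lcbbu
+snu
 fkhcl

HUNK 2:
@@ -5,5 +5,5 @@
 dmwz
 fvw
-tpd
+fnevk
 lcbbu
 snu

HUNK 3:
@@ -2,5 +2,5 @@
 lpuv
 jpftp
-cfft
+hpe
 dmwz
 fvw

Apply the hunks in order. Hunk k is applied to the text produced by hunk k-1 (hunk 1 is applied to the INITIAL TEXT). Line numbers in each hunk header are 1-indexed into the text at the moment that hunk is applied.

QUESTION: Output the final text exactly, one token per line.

Answer: bzv
lpuv
jpftp
hpe
dmwz
fvw
fnevk
lcbbu
snu
fkhcl

Derivation:
Hunk 1: at line 7 remove [gjwwc,hpams] add [lcbbu,snu] -> 10 lines: bzv lpuv jpftp cfft dmwz fvw tpd lcbbu snu fkhcl
Hunk 2: at line 5 remove [tpd] add [fnevk] -> 10 lines: bzv lpuv jpftp cfft dmwz fvw fnevk lcbbu snu fkhcl
Hunk 3: at line 2 remove [cfft] add [hpe] -> 10 lines: bzv lpuv jpftp hpe dmwz fvw fnevk lcbbu snu fkhcl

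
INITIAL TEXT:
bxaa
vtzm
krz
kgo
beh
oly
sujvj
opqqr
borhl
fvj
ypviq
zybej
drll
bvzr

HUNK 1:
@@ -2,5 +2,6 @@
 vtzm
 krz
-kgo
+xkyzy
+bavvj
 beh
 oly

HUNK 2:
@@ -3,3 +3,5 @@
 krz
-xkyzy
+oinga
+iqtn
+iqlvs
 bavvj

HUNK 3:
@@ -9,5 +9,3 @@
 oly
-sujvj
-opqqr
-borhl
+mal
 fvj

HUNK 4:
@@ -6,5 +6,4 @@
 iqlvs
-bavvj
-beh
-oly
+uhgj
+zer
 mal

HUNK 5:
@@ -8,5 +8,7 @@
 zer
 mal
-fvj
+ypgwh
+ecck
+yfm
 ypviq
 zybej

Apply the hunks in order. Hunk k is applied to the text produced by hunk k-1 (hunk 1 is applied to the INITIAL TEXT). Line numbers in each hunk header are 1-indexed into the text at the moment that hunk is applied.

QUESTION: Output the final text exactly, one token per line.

Hunk 1: at line 2 remove [kgo] add [xkyzy,bavvj] -> 15 lines: bxaa vtzm krz xkyzy bavvj beh oly sujvj opqqr borhl fvj ypviq zybej drll bvzr
Hunk 2: at line 3 remove [xkyzy] add [oinga,iqtn,iqlvs] -> 17 lines: bxaa vtzm krz oinga iqtn iqlvs bavvj beh oly sujvj opqqr borhl fvj ypviq zybej drll bvzr
Hunk 3: at line 9 remove [sujvj,opqqr,borhl] add [mal] -> 15 lines: bxaa vtzm krz oinga iqtn iqlvs bavvj beh oly mal fvj ypviq zybej drll bvzr
Hunk 4: at line 6 remove [bavvj,beh,oly] add [uhgj,zer] -> 14 lines: bxaa vtzm krz oinga iqtn iqlvs uhgj zer mal fvj ypviq zybej drll bvzr
Hunk 5: at line 8 remove [fvj] add [ypgwh,ecck,yfm] -> 16 lines: bxaa vtzm krz oinga iqtn iqlvs uhgj zer mal ypgwh ecck yfm ypviq zybej drll bvzr

Answer: bxaa
vtzm
krz
oinga
iqtn
iqlvs
uhgj
zer
mal
ypgwh
ecck
yfm
ypviq
zybej
drll
bvzr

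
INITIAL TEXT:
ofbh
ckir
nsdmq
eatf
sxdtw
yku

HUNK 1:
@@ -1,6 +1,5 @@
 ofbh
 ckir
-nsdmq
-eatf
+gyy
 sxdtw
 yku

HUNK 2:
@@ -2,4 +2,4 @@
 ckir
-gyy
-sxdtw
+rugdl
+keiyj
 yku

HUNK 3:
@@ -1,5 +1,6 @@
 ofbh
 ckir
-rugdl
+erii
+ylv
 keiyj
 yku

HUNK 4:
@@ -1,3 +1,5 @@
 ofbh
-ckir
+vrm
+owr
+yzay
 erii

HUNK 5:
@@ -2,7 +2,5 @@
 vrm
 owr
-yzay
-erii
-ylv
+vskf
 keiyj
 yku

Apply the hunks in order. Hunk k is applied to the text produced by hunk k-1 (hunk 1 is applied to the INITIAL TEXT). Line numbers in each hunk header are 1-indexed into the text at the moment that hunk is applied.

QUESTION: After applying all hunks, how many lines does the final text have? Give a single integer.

Hunk 1: at line 1 remove [nsdmq,eatf] add [gyy] -> 5 lines: ofbh ckir gyy sxdtw yku
Hunk 2: at line 2 remove [gyy,sxdtw] add [rugdl,keiyj] -> 5 lines: ofbh ckir rugdl keiyj yku
Hunk 3: at line 1 remove [rugdl] add [erii,ylv] -> 6 lines: ofbh ckir erii ylv keiyj yku
Hunk 4: at line 1 remove [ckir] add [vrm,owr,yzay] -> 8 lines: ofbh vrm owr yzay erii ylv keiyj yku
Hunk 5: at line 2 remove [yzay,erii,ylv] add [vskf] -> 6 lines: ofbh vrm owr vskf keiyj yku
Final line count: 6

Answer: 6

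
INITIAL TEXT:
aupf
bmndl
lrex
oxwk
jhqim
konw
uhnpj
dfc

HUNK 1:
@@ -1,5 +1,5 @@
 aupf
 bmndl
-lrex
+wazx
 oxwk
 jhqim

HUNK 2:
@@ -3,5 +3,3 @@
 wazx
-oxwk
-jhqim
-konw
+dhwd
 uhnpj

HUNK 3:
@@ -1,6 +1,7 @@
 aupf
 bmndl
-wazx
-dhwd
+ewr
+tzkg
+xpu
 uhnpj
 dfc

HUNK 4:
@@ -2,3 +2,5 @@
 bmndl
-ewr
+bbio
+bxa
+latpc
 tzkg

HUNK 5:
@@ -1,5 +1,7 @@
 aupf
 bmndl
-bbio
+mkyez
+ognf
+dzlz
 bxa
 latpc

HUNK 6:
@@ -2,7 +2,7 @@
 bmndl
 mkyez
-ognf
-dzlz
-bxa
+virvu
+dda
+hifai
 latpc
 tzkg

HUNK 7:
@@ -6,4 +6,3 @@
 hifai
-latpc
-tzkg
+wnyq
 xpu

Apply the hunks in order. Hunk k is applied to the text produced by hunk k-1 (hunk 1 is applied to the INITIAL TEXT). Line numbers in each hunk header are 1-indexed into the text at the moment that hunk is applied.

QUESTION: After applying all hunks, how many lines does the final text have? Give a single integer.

Answer: 10

Derivation:
Hunk 1: at line 1 remove [lrex] add [wazx] -> 8 lines: aupf bmndl wazx oxwk jhqim konw uhnpj dfc
Hunk 2: at line 3 remove [oxwk,jhqim,konw] add [dhwd] -> 6 lines: aupf bmndl wazx dhwd uhnpj dfc
Hunk 3: at line 1 remove [wazx,dhwd] add [ewr,tzkg,xpu] -> 7 lines: aupf bmndl ewr tzkg xpu uhnpj dfc
Hunk 4: at line 2 remove [ewr] add [bbio,bxa,latpc] -> 9 lines: aupf bmndl bbio bxa latpc tzkg xpu uhnpj dfc
Hunk 5: at line 1 remove [bbio] add [mkyez,ognf,dzlz] -> 11 lines: aupf bmndl mkyez ognf dzlz bxa latpc tzkg xpu uhnpj dfc
Hunk 6: at line 2 remove [ognf,dzlz,bxa] add [virvu,dda,hifai] -> 11 lines: aupf bmndl mkyez virvu dda hifai latpc tzkg xpu uhnpj dfc
Hunk 7: at line 6 remove [latpc,tzkg] add [wnyq] -> 10 lines: aupf bmndl mkyez virvu dda hifai wnyq xpu uhnpj dfc
Final line count: 10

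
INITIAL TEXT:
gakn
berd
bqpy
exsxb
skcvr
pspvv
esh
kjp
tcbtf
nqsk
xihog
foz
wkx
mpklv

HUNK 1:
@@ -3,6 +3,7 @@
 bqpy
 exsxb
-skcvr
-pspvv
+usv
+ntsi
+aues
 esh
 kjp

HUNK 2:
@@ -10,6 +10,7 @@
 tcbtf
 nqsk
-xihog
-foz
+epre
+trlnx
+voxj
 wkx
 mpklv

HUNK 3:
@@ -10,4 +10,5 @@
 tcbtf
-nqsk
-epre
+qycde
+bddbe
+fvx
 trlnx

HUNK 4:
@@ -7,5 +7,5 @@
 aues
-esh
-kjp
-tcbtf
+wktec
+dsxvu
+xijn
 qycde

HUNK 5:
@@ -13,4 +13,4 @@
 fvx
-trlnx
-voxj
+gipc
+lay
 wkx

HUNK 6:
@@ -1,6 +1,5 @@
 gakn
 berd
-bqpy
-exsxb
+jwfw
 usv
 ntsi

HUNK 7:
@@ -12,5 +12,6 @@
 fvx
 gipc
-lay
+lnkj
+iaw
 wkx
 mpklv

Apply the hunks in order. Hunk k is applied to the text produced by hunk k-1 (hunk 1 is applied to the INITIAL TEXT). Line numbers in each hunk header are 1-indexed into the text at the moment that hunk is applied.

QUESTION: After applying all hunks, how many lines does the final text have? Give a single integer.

Hunk 1: at line 3 remove [skcvr,pspvv] add [usv,ntsi,aues] -> 15 lines: gakn berd bqpy exsxb usv ntsi aues esh kjp tcbtf nqsk xihog foz wkx mpklv
Hunk 2: at line 10 remove [xihog,foz] add [epre,trlnx,voxj] -> 16 lines: gakn berd bqpy exsxb usv ntsi aues esh kjp tcbtf nqsk epre trlnx voxj wkx mpklv
Hunk 3: at line 10 remove [nqsk,epre] add [qycde,bddbe,fvx] -> 17 lines: gakn berd bqpy exsxb usv ntsi aues esh kjp tcbtf qycde bddbe fvx trlnx voxj wkx mpklv
Hunk 4: at line 7 remove [esh,kjp,tcbtf] add [wktec,dsxvu,xijn] -> 17 lines: gakn berd bqpy exsxb usv ntsi aues wktec dsxvu xijn qycde bddbe fvx trlnx voxj wkx mpklv
Hunk 5: at line 13 remove [trlnx,voxj] add [gipc,lay] -> 17 lines: gakn berd bqpy exsxb usv ntsi aues wktec dsxvu xijn qycde bddbe fvx gipc lay wkx mpklv
Hunk 6: at line 1 remove [bqpy,exsxb] add [jwfw] -> 16 lines: gakn berd jwfw usv ntsi aues wktec dsxvu xijn qycde bddbe fvx gipc lay wkx mpklv
Hunk 7: at line 12 remove [lay] add [lnkj,iaw] -> 17 lines: gakn berd jwfw usv ntsi aues wktec dsxvu xijn qycde bddbe fvx gipc lnkj iaw wkx mpklv
Final line count: 17

Answer: 17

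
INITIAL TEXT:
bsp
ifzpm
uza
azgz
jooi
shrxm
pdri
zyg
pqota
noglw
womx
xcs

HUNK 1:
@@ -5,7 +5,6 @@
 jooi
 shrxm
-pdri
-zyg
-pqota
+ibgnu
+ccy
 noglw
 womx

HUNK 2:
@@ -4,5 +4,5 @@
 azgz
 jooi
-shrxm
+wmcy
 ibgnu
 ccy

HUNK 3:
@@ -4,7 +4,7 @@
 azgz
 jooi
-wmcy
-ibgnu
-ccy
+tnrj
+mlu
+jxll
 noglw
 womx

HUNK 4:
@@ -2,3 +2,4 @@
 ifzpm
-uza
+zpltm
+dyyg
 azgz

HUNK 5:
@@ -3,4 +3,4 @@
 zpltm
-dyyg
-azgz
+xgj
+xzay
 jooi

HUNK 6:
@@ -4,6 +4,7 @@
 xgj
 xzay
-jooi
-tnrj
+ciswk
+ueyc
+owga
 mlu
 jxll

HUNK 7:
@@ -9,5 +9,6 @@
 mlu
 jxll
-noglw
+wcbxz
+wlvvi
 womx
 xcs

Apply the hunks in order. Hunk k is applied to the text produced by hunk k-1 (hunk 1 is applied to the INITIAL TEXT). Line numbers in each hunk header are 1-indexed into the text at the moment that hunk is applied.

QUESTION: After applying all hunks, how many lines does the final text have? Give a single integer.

Hunk 1: at line 5 remove [pdri,zyg,pqota] add [ibgnu,ccy] -> 11 lines: bsp ifzpm uza azgz jooi shrxm ibgnu ccy noglw womx xcs
Hunk 2: at line 4 remove [shrxm] add [wmcy] -> 11 lines: bsp ifzpm uza azgz jooi wmcy ibgnu ccy noglw womx xcs
Hunk 3: at line 4 remove [wmcy,ibgnu,ccy] add [tnrj,mlu,jxll] -> 11 lines: bsp ifzpm uza azgz jooi tnrj mlu jxll noglw womx xcs
Hunk 4: at line 2 remove [uza] add [zpltm,dyyg] -> 12 lines: bsp ifzpm zpltm dyyg azgz jooi tnrj mlu jxll noglw womx xcs
Hunk 5: at line 3 remove [dyyg,azgz] add [xgj,xzay] -> 12 lines: bsp ifzpm zpltm xgj xzay jooi tnrj mlu jxll noglw womx xcs
Hunk 6: at line 4 remove [jooi,tnrj] add [ciswk,ueyc,owga] -> 13 lines: bsp ifzpm zpltm xgj xzay ciswk ueyc owga mlu jxll noglw womx xcs
Hunk 7: at line 9 remove [noglw] add [wcbxz,wlvvi] -> 14 lines: bsp ifzpm zpltm xgj xzay ciswk ueyc owga mlu jxll wcbxz wlvvi womx xcs
Final line count: 14

Answer: 14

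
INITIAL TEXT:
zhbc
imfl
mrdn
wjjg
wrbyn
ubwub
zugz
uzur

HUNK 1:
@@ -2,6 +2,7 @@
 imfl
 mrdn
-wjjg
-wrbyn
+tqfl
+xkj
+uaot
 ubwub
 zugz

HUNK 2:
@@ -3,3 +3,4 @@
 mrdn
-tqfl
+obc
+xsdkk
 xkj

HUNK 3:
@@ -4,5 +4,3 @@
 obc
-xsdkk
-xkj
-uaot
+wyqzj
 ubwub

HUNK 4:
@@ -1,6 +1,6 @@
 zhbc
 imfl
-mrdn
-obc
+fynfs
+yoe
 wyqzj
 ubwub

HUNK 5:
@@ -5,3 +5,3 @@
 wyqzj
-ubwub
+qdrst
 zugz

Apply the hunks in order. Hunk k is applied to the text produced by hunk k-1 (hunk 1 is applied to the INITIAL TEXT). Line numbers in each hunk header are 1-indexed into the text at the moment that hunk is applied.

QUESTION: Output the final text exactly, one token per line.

Hunk 1: at line 2 remove [wjjg,wrbyn] add [tqfl,xkj,uaot] -> 9 lines: zhbc imfl mrdn tqfl xkj uaot ubwub zugz uzur
Hunk 2: at line 3 remove [tqfl] add [obc,xsdkk] -> 10 lines: zhbc imfl mrdn obc xsdkk xkj uaot ubwub zugz uzur
Hunk 3: at line 4 remove [xsdkk,xkj,uaot] add [wyqzj] -> 8 lines: zhbc imfl mrdn obc wyqzj ubwub zugz uzur
Hunk 4: at line 1 remove [mrdn,obc] add [fynfs,yoe] -> 8 lines: zhbc imfl fynfs yoe wyqzj ubwub zugz uzur
Hunk 5: at line 5 remove [ubwub] add [qdrst] -> 8 lines: zhbc imfl fynfs yoe wyqzj qdrst zugz uzur

Answer: zhbc
imfl
fynfs
yoe
wyqzj
qdrst
zugz
uzur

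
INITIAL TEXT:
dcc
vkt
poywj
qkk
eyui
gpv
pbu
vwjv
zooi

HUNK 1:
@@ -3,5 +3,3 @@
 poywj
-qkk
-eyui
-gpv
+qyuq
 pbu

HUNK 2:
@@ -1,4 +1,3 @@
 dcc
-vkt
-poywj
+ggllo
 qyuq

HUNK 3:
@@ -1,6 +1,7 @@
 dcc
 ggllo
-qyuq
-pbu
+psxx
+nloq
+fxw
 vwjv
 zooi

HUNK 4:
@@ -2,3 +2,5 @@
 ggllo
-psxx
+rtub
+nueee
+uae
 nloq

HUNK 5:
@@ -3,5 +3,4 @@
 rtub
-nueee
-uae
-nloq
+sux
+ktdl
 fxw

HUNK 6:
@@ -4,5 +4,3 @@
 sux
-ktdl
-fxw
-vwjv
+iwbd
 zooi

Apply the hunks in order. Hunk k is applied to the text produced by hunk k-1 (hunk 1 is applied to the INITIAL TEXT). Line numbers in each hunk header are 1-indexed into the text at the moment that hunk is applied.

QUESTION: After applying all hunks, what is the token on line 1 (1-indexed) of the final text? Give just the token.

Answer: dcc

Derivation:
Hunk 1: at line 3 remove [qkk,eyui,gpv] add [qyuq] -> 7 lines: dcc vkt poywj qyuq pbu vwjv zooi
Hunk 2: at line 1 remove [vkt,poywj] add [ggllo] -> 6 lines: dcc ggllo qyuq pbu vwjv zooi
Hunk 3: at line 1 remove [qyuq,pbu] add [psxx,nloq,fxw] -> 7 lines: dcc ggllo psxx nloq fxw vwjv zooi
Hunk 4: at line 2 remove [psxx] add [rtub,nueee,uae] -> 9 lines: dcc ggllo rtub nueee uae nloq fxw vwjv zooi
Hunk 5: at line 3 remove [nueee,uae,nloq] add [sux,ktdl] -> 8 lines: dcc ggllo rtub sux ktdl fxw vwjv zooi
Hunk 6: at line 4 remove [ktdl,fxw,vwjv] add [iwbd] -> 6 lines: dcc ggllo rtub sux iwbd zooi
Final line 1: dcc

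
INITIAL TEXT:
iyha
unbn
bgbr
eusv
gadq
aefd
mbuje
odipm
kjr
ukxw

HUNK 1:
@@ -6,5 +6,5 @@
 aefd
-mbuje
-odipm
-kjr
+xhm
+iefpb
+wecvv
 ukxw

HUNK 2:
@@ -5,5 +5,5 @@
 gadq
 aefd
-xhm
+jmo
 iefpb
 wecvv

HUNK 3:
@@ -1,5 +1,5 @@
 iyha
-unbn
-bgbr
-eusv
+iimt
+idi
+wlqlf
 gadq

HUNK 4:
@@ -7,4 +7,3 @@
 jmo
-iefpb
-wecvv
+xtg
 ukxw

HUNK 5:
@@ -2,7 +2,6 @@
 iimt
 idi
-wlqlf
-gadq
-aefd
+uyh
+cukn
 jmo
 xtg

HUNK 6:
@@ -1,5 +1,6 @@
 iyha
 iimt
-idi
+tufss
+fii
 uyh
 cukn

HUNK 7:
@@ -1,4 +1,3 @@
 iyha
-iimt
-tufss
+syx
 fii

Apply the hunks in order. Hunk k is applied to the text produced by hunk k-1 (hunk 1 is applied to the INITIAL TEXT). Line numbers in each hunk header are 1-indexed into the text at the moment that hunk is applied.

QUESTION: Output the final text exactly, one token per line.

Answer: iyha
syx
fii
uyh
cukn
jmo
xtg
ukxw

Derivation:
Hunk 1: at line 6 remove [mbuje,odipm,kjr] add [xhm,iefpb,wecvv] -> 10 lines: iyha unbn bgbr eusv gadq aefd xhm iefpb wecvv ukxw
Hunk 2: at line 5 remove [xhm] add [jmo] -> 10 lines: iyha unbn bgbr eusv gadq aefd jmo iefpb wecvv ukxw
Hunk 3: at line 1 remove [unbn,bgbr,eusv] add [iimt,idi,wlqlf] -> 10 lines: iyha iimt idi wlqlf gadq aefd jmo iefpb wecvv ukxw
Hunk 4: at line 7 remove [iefpb,wecvv] add [xtg] -> 9 lines: iyha iimt idi wlqlf gadq aefd jmo xtg ukxw
Hunk 5: at line 2 remove [wlqlf,gadq,aefd] add [uyh,cukn] -> 8 lines: iyha iimt idi uyh cukn jmo xtg ukxw
Hunk 6: at line 1 remove [idi] add [tufss,fii] -> 9 lines: iyha iimt tufss fii uyh cukn jmo xtg ukxw
Hunk 7: at line 1 remove [iimt,tufss] add [syx] -> 8 lines: iyha syx fii uyh cukn jmo xtg ukxw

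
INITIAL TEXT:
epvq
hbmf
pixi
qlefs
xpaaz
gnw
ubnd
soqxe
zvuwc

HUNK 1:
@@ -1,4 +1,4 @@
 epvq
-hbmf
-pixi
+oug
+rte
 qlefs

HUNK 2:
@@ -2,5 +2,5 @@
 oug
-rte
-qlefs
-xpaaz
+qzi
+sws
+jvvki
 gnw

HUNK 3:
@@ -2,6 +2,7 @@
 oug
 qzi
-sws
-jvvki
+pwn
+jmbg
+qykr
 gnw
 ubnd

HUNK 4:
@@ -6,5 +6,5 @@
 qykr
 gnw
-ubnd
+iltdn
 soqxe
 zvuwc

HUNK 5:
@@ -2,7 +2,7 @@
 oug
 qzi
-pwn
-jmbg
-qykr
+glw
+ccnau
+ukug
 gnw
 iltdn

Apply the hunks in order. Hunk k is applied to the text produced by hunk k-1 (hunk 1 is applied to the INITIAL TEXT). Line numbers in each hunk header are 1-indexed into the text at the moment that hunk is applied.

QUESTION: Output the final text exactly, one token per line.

Answer: epvq
oug
qzi
glw
ccnau
ukug
gnw
iltdn
soqxe
zvuwc

Derivation:
Hunk 1: at line 1 remove [hbmf,pixi] add [oug,rte] -> 9 lines: epvq oug rte qlefs xpaaz gnw ubnd soqxe zvuwc
Hunk 2: at line 2 remove [rte,qlefs,xpaaz] add [qzi,sws,jvvki] -> 9 lines: epvq oug qzi sws jvvki gnw ubnd soqxe zvuwc
Hunk 3: at line 2 remove [sws,jvvki] add [pwn,jmbg,qykr] -> 10 lines: epvq oug qzi pwn jmbg qykr gnw ubnd soqxe zvuwc
Hunk 4: at line 6 remove [ubnd] add [iltdn] -> 10 lines: epvq oug qzi pwn jmbg qykr gnw iltdn soqxe zvuwc
Hunk 5: at line 2 remove [pwn,jmbg,qykr] add [glw,ccnau,ukug] -> 10 lines: epvq oug qzi glw ccnau ukug gnw iltdn soqxe zvuwc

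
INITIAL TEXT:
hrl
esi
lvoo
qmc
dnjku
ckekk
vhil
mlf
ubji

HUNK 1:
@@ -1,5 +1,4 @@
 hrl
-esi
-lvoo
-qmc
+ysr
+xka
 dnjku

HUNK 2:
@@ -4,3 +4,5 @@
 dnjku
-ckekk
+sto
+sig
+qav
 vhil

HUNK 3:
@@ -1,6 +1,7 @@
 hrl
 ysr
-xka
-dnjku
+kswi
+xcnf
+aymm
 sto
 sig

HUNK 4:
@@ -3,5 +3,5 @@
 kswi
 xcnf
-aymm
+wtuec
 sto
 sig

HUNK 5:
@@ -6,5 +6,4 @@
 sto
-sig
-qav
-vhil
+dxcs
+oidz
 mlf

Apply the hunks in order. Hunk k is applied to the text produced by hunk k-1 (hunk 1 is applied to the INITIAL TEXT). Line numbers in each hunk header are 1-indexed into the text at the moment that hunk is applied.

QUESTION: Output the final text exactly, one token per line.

Hunk 1: at line 1 remove [esi,lvoo,qmc] add [ysr,xka] -> 8 lines: hrl ysr xka dnjku ckekk vhil mlf ubji
Hunk 2: at line 4 remove [ckekk] add [sto,sig,qav] -> 10 lines: hrl ysr xka dnjku sto sig qav vhil mlf ubji
Hunk 3: at line 1 remove [xka,dnjku] add [kswi,xcnf,aymm] -> 11 lines: hrl ysr kswi xcnf aymm sto sig qav vhil mlf ubji
Hunk 4: at line 3 remove [aymm] add [wtuec] -> 11 lines: hrl ysr kswi xcnf wtuec sto sig qav vhil mlf ubji
Hunk 5: at line 6 remove [sig,qav,vhil] add [dxcs,oidz] -> 10 lines: hrl ysr kswi xcnf wtuec sto dxcs oidz mlf ubji

Answer: hrl
ysr
kswi
xcnf
wtuec
sto
dxcs
oidz
mlf
ubji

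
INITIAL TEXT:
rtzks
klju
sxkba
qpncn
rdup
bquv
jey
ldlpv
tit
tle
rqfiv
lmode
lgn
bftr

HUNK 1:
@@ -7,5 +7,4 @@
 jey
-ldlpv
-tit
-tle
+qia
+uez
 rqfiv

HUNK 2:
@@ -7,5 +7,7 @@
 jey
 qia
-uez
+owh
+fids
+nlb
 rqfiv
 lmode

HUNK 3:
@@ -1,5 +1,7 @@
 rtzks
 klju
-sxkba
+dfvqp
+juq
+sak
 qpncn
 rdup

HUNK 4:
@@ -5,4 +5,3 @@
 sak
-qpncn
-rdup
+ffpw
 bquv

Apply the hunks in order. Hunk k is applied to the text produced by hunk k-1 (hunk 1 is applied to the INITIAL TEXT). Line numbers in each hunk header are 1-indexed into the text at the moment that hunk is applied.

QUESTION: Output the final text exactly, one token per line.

Answer: rtzks
klju
dfvqp
juq
sak
ffpw
bquv
jey
qia
owh
fids
nlb
rqfiv
lmode
lgn
bftr

Derivation:
Hunk 1: at line 7 remove [ldlpv,tit,tle] add [qia,uez] -> 13 lines: rtzks klju sxkba qpncn rdup bquv jey qia uez rqfiv lmode lgn bftr
Hunk 2: at line 7 remove [uez] add [owh,fids,nlb] -> 15 lines: rtzks klju sxkba qpncn rdup bquv jey qia owh fids nlb rqfiv lmode lgn bftr
Hunk 3: at line 1 remove [sxkba] add [dfvqp,juq,sak] -> 17 lines: rtzks klju dfvqp juq sak qpncn rdup bquv jey qia owh fids nlb rqfiv lmode lgn bftr
Hunk 4: at line 5 remove [qpncn,rdup] add [ffpw] -> 16 lines: rtzks klju dfvqp juq sak ffpw bquv jey qia owh fids nlb rqfiv lmode lgn bftr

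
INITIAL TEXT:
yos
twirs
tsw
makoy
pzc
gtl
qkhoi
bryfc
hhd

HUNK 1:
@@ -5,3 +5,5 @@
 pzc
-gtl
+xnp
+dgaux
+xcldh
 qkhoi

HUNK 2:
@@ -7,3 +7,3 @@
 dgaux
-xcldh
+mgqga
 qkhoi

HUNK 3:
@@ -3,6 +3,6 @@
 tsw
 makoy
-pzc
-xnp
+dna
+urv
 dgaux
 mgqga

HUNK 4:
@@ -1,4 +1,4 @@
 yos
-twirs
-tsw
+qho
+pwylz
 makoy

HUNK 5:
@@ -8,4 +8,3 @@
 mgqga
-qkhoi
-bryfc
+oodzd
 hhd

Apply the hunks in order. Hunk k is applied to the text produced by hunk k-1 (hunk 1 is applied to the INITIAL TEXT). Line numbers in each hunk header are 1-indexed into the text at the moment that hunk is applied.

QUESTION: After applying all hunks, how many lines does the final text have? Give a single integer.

Answer: 10

Derivation:
Hunk 1: at line 5 remove [gtl] add [xnp,dgaux,xcldh] -> 11 lines: yos twirs tsw makoy pzc xnp dgaux xcldh qkhoi bryfc hhd
Hunk 2: at line 7 remove [xcldh] add [mgqga] -> 11 lines: yos twirs tsw makoy pzc xnp dgaux mgqga qkhoi bryfc hhd
Hunk 3: at line 3 remove [pzc,xnp] add [dna,urv] -> 11 lines: yos twirs tsw makoy dna urv dgaux mgqga qkhoi bryfc hhd
Hunk 4: at line 1 remove [twirs,tsw] add [qho,pwylz] -> 11 lines: yos qho pwylz makoy dna urv dgaux mgqga qkhoi bryfc hhd
Hunk 5: at line 8 remove [qkhoi,bryfc] add [oodzd] -> 10 lines: yos qho pwylz makoy dna urv dgaux mgqga oodzd hhd
Final line count: 10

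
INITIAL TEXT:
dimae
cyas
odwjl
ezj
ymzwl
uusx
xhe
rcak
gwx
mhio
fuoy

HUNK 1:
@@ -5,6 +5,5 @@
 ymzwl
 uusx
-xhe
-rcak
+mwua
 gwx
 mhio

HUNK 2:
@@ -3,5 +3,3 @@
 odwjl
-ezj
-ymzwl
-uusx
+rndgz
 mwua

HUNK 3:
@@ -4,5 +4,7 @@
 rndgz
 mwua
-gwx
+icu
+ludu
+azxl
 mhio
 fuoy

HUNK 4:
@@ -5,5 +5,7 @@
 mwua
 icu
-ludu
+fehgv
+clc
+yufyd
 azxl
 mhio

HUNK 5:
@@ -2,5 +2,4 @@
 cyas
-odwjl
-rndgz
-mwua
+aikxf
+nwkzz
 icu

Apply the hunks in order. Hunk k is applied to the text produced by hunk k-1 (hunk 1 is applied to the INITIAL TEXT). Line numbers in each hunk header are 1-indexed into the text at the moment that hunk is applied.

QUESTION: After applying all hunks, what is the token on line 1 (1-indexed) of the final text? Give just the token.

Answer: dimae

Derivation:
Hunk 1: at line 5 remove [xhe,rcak] add [mwua] -> 10 lines: dimae cyas odwjl ezj ymzwl uusx mwua gwx mhio fuoy
Hunk 2: at line 3 remove [ezj,ymzwl,uusx] add [rndgz] -> 8 lines: dimae cyas odwjl rndgz mwua gwx mhio fuoy
Hunk 3: at line 4 remove [gwx] add [icu,ludu,azxl] -> 10 lines: dimae cyas odwjl rndgz mwua icu ludu azxl mhio fuoy
Hunk 4: at line 5 remove [ludu] add [fehgv,clc,yufyd] -> 12 lines: dimae cyas odwjl rndgz mwua icu fehgv clc yufyd azxl mhio fuoy
Hunk 5: at line 2 remove [odwjl,rndgz,mwua] add [aikxf,nwkzz] -> 11 lines: dimae cyas aikxf nwkzz icu fehgv clc yufyd azxl mhio fuoy
Final line 1: dimae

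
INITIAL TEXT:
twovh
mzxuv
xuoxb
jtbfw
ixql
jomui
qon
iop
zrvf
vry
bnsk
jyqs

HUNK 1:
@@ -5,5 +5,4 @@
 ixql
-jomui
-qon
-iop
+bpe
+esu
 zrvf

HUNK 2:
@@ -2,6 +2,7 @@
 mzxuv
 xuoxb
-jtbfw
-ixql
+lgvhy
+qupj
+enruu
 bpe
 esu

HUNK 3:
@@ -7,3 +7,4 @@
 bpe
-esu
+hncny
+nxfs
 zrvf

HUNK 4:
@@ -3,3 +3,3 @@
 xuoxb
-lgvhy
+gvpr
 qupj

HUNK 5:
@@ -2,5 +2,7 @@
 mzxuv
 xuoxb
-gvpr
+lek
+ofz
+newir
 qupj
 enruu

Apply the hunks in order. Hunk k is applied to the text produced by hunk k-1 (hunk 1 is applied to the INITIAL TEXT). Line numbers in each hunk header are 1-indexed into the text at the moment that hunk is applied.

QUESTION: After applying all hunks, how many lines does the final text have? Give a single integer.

Answer: 15

Derivation:
Hunk 1: at line 5 remove [jomui,qon,iop] add [bpe,esu] -> 11 lines: twovh mzxuv xuoxb jtbfw ixql bpe esu zrvf vry bnsk jyqs
Hunk 2: at line 2 remove [jtbfw,ixql] add [lgvhy,qupj,enruu] -> 12 lines: twovh mzxuv xuoxb lgvhy qupj enruu bpe esu zrvf vry bnsk jyqs
Hunk 3: at line 7 remove [esu] add [hncny,nxfs] -> 13 lines: twovh mzxuv xuoxb lgvhy qupj enruu bpe hncny nxfs zrvf vry bnsk jyqs
Hunk 4: at line 3 remove [lgvhy] add [gvpr] -> 13 lines: twovh mzxuv xuoxb gvpr qupj enruu bpe hncny nxfs zrvf vry bnsk jyqs
Hunk 5: at line 2 remove [gvpr] add [lek,ofz,newir] -> 15 lines: twovh mzxuv xuoxb lek ofz newir qupj enruu bpe hncny nxfs zrvf vry bnsk jyqs
Final line count: 15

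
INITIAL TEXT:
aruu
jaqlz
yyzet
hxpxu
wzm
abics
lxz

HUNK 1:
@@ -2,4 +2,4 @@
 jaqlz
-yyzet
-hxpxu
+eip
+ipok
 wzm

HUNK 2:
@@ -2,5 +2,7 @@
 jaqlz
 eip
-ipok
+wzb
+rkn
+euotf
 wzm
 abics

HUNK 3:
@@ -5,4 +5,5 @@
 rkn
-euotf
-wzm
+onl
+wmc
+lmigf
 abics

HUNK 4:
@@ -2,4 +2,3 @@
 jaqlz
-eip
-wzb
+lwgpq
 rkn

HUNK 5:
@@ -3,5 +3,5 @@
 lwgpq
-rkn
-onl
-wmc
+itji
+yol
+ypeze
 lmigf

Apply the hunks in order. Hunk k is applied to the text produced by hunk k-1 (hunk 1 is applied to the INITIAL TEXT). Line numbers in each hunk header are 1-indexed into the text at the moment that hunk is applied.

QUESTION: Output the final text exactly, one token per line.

Answer: aruu
jaqlz
lwgpq
itji
yol
ypeze
lmigf
abics
lxz

Derivation:
Hunk 1: at line 2 remove [yyzet,hxpxu] add [eip,ipok] -> 7 lines: aruu jaqlz eip ipok wzm abics lxz
Hunk 2: at line 2 remove [ipok] add [wzb,rkn,euotf] -> 9 lines: aruu jaqlz eip wzb rkn euotf wzm abics lxz
Hunk 3: at line 5 remove [euotf,wzm] add [onl,wmc,lmigf] -> 10 lines: aruu jaqlz eip wzb rkn onl wmc lmigf abics lxz
Hunk 4: at line 2 remove [eip,wzb] add [lwgpq] -> 9 lines: aruu jaqlz lwgpq rkn onl wmc lmigf abics lxz
Hunk 5: at line 3 remove [rkn,onl,wmc] add [itji,yol,ypeze] -> 9 lines: aruu jaqlz lwgpq itji yol ypeze lmigf abics lxz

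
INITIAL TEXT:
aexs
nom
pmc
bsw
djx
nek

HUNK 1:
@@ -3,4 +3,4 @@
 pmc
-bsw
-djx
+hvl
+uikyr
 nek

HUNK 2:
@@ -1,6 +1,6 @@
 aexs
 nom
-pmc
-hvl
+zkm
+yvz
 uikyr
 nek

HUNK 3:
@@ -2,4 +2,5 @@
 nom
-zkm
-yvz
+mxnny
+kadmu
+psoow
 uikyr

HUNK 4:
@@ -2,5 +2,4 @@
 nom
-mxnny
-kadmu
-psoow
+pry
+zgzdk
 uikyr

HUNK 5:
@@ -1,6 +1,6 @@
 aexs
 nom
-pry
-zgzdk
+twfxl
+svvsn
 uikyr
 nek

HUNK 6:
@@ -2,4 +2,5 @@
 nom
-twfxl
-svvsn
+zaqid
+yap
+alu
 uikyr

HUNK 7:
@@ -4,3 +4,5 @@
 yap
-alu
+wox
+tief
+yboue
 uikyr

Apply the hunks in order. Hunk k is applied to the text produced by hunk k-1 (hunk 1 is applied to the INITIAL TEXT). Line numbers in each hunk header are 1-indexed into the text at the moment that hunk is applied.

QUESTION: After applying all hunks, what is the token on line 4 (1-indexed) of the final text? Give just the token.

Answer: yap

Derivation:
Hunk 1: at line 3 remove [bsw,djx] add [hvl,uikyr] -> 6 lines: aexs nom pmc hvl uikyr nek
Hunk 2: at line 1 remove [pmc,hvl] add [zkm,yvz] -> 6 lines: aexs nom zkm yvz uikyr nek
Hunk 3: at line 2 remove [zkm,yvz] add [mxnny,kadmu,psoow] -> 7 lines: aexs nom mxnny kadmu psoow uikyr nek
Hunk 4: at line 2 remove [mxnny,kadmu,psoow] add [pry,zgzdk] -> 6 lines: aexs nom pry zgzdk uikyr nek
Hunk 5: at line 1 remove [pry,zgzdk] add [twfxl,svvsn] -> 6 lines: aexs nom twfxl svvsn uikyr nek
Hunk 6: at line 2 remove [twfxl,svvsn] add [zaqid,yap,alu] -> 7 lines: aexs nom zaqid yap alu uikyr nek
Hunk 7: at line 4 remove [alu] add [wox,tief,yboue] -> 9 lines: aexs nom zaqid yap wox tief yboue uikyr nek
Final line 4: yap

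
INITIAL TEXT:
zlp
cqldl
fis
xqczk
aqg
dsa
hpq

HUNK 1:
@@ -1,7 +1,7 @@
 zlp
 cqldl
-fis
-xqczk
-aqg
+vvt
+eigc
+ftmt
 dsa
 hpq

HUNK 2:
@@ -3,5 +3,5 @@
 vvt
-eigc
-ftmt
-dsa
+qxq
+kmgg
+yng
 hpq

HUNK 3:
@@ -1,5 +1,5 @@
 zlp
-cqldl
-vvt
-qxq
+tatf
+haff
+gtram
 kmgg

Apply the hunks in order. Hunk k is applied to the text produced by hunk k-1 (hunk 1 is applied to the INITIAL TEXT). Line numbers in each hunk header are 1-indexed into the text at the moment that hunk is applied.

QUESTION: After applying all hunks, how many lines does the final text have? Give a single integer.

Answer: 7

Derivation:
Hunk 1: at line 1 remove [fis,xqczk,aqg] add [vvt,eigc,ftmt] -> 7 lines: zlp cqldl vvt eigc ftmt dsa hpq
Hunk 2: at line 3 remove [eigc,ftmt,dsa] add [qxq,kmgg,yng] -> 7 lines: zlp cqldl vvt qxq kmgg yng hpq
Hunk 3: at line 1 remove [cqldl,vvt,qxq] add [tatf,haff,gtram] -> 7 lines: zlp tatf haff gtram kmgg yng hpq
Final line count: 7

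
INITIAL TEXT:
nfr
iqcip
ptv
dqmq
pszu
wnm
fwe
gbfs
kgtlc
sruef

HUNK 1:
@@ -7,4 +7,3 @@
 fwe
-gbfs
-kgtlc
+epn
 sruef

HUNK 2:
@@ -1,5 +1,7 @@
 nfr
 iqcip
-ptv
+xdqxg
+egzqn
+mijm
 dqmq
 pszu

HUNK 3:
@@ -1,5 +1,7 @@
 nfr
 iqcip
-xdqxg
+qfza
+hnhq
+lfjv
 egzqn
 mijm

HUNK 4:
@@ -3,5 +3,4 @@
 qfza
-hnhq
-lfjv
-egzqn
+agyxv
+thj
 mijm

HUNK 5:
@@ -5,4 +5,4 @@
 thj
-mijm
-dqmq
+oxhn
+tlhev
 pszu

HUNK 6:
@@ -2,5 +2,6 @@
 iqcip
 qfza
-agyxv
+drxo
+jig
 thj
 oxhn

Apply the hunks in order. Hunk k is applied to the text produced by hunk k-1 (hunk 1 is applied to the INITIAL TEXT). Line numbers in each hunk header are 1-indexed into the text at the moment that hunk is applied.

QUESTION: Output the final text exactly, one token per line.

Hunk 1: at line 7 remove [gbfs,kgtlc] add [epn] -> 9 lines: nfr iqcip ptv dqmq pszu wnm fwe epn sruef
Hunk 2: at line 1 remove [ptv] add [xdqxg,egzqn,mijm] -> 11 lines: nfr iqcip xdqxg egzqn mijm dqmq pszu wnm fwe epn sruef
Hunk 3: at line 1 remove [xdqxg] add [qfza,hnhq,lfjv] -> 13 lines: nfr iqcip qfza hnhq lfjv egzqn mijm dqmq pszu wnm fwe epn sruef
Hunk 4: at line 3 remove [hnhq,lfjv,egzqn] add [agyxv,thj] -> 12 lines: nfr iqcip qfza agyxv thj mijm dqmq pszu wnm fwe epn sruef
Hunk 5: at line 5 remove [mijm,dqmq] add [oxhn,tlhev] -> 12 lines: nfr iqcip qfza agyxv thj oxhn tlhev pszu wnm fwe epn sruef
Hunk 6: at line 2 remove [agyxv] add [drxo,jig] -> 13 lines: nfr iqcip qfza drxo jig thj oxhn tlhev pszu wnm fwe epn sruef

Answer: nfr
iqcip
qfza
drxo
jig
thj
oxhn
tlhev
pszu
wnm
fwe
epn
sruef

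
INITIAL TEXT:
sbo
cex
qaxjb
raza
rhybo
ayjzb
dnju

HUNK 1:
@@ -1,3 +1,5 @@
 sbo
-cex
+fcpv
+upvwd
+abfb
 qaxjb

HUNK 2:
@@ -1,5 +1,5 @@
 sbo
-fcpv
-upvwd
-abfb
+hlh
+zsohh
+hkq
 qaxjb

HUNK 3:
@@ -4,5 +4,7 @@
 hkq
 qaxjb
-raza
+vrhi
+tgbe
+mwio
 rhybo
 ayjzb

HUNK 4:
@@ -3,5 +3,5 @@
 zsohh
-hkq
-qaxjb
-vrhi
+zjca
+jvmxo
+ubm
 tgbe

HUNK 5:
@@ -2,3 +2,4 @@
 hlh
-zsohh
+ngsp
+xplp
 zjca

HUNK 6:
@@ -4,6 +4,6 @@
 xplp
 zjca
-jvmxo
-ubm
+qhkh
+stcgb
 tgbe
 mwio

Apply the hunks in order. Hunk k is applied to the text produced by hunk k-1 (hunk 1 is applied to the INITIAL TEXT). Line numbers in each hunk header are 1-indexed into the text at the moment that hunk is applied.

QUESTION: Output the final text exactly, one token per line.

Answer: sbo
hlh
ngsp
xplp
zjca
qhkh
stcgb
tgbe
mwio
rhybo
ayjzb
dnju

Derivation:
Hunk 1: at line 1 remove [cex] add [fcpv,upvwd,abfb] -> 9 lines: sbo fcpv upvwd abfb qaxjb raza rhybo ayjzb dnju
Hunk 2: at line 1 remove [fcpv,upvwd,abfb] add [hlh,zsohh,hkq] -> 9 lines: sbo hlh zsohh hkq qaxjb raza rhybo ayjzb dnju
Hunk 3: at line 4 remove [raza] add [vrhi,tgbe,mwio] -> 11 lines: sbo hlh zsohh hkq qaxjb vrhi tgbe mwio rhybo ayjzb dnju
Hunk 4: at line 3 remove [hkq,qaxjb,vrhi] add [zjca,jvmxo,ubm] -> 11 lines: sbo hlh zsohh zjca jvmxo ubm tgbe mwio rhybo ayjzb dnju
Hunk 5: at line 2 remove [zsohh] add [ngsp,xplp] -> 12 lines: sbo hlh ngsp xplp zjca jvmxo ubm tgbe mwio rhybo ayjzb dnju
Hunk 6: at line 4 remove [jvmxo,ubm] add [qhkh,stcgb] -> 12 lines: sbo hlh ngsp xplp zjca qhkh stcgb tgbe mwio rhybo ayjzb dnju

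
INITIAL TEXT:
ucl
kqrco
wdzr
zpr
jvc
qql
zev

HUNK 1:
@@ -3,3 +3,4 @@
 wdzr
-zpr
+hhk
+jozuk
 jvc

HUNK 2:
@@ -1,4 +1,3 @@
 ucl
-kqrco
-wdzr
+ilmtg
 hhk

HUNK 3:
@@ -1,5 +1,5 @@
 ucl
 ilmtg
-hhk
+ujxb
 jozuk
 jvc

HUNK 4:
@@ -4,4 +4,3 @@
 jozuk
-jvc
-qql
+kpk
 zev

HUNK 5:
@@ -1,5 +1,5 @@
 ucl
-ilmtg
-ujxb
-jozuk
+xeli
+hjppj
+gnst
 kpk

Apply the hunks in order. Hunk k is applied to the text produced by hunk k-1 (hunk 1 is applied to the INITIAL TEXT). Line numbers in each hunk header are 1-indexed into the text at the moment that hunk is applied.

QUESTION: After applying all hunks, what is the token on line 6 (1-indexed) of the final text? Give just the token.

Hunk 1: at line 3 remove [zpr] add [hhk,jozuk] -> 8 lines: ucl kqrco wdzr hhk jozuk jvc qql zev
Hunk 2: at line 1 remove [kqrco,wdzr] add [ilmtg] -> 7 lines: ucl ilmtg hhk jozuk jvc qql zev
Hunk 3: at line 1 remove [hhk] add [ujxb] -> 7 lines: ucl ilmtg ujxb jozuk jvc qql zev
Hunk 4: at line 4 remove [jvc,qql] add [kpk] -> 6 lines: ucl ilmtg ujxb jozuk kpk zev
Hunk 5: at line 1 remove [ilmtg,ujxb,jozuk] add [xeli,hjppj,gnst] -> 6 lines: ucl xeli hjppj gnst kpk zev
Final line 6: zev

Answer: zev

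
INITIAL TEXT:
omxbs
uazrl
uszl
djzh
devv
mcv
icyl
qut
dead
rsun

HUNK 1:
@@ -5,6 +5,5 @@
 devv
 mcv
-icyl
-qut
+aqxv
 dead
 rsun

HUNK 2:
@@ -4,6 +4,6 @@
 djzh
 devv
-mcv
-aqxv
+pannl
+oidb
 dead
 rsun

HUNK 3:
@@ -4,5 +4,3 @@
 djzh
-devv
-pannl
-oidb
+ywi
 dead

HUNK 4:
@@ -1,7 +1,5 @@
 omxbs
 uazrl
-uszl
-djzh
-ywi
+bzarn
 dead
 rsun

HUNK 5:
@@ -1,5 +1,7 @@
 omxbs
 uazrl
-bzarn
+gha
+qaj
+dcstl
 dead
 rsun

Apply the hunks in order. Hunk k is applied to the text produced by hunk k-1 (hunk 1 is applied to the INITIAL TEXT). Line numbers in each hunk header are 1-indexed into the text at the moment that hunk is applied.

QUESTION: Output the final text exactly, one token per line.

Answer: omxbs
uazrl
gha
qaj
dcstl
dead
rsun

Derivation:
Hunk 1: at line 5 remove [icyl,qut] add [aqxv] -> 9 lines: omxbs uazrl uszl djzh devv mcv aqxv dead rsun
Hunk 2: at line 4 remove [mcv,aqxv] add [pannl,oidb] -> 9 lines: omxbs uazrl uszl djzh devv pannl oidb dead rsun
Hunk 3: at line 4 remove [devv,pannl,oidb] add [ywi] -> 7 lines: omxbs uazrl uszl djzh ywi dead rsun
Hunk 4: at line 1 remove [uszl,djzh,ywi] add [bzarn] -> 5 lines: omxbs uazrl bzarn dead rsun
Hunk 5: at line 1 remove [bzarn] add [gha,qaj,dcstl] -> 7 lines: omxbs uazrl gha qaj dcstl dead rsun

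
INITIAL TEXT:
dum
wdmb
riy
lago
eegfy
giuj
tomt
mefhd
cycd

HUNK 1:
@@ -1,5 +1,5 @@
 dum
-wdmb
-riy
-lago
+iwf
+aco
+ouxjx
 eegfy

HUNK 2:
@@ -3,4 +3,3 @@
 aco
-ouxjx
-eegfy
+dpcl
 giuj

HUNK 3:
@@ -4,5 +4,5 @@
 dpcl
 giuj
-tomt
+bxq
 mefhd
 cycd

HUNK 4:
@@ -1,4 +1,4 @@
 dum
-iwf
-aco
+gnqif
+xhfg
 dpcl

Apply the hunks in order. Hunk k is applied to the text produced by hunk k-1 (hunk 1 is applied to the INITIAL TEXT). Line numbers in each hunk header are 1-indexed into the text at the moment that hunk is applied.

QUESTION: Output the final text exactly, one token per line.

Hunk 1: at line 1 remove [wdmb,riy,lago] add [iwf,aco,ouxjx] -> 9 lines: dum iwf aco ouxjx eegfy giuj tomt mefhd cycd
Hunk 2: at line 3 remove [ouxjx,eegfy] add [dpcl] -> 8 lines: dum iwf aco dpcl giuj tomt mefhd cycd
Hunk 3: at line 4 remove [tomt] add [bxq] -> 8 lines: dum iwf aco dpcl giuj bxq mefhd cycd
Hunk 4: at line 1 remove [iwf,aco] add [gnqif,xhfg] -> 8 lines: dum gnqif xhfg dpcl giuj bxq mefhd cycd

Answer: dum
gnqif
xhfg
dpcl
giuj
bxq
mefhd
cycd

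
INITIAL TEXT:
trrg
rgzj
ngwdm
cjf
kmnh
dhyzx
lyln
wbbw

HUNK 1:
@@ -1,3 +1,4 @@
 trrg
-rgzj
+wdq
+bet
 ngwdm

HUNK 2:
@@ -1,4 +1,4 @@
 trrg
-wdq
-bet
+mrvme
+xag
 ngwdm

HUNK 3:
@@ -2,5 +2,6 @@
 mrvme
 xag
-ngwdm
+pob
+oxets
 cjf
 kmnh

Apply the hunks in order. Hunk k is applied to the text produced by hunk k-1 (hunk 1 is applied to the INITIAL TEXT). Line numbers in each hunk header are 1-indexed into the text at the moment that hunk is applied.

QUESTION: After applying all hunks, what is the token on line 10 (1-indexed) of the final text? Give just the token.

Answer: wbbw

Derivation:
Hunk 1: at line 1 remove [rgzj] add [wdq,bet] -> 9 lines: trrg wdq bet ngwdm cjf kmnh dhyzx lyln wbbw
Hunk 2: at line 1 remove [wdq,bet] add [mrvme,xag] -> 9 lines: trrg mrvme xag ngwdm cjf kmnh dhyzx lyln wbbw
Hunk 3: at line 2 remove [ngwdm] add [pob,oxets] -> 10 lines: trrg mrvme xag pob oxets cjf kmnh dhyzx lyln wbbw
Final line 10: wbbw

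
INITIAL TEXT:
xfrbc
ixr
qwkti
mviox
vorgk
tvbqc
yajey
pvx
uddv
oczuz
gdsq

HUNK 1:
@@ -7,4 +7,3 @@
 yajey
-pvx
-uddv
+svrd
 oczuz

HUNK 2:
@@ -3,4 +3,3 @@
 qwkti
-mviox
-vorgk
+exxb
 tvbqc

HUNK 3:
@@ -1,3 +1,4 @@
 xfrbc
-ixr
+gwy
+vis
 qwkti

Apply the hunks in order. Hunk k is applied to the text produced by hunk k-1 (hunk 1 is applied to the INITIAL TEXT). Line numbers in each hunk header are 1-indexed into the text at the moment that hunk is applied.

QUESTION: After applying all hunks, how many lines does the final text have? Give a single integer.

Hunk 1: at line 7 remove [pvx,uddv] add [svrd] -> 10 lines: xfrbc ixr qwkti mviox vorgk tvbqc yajey svrd oczuz gdsq
Hunk 2: at line 3 remove [mviox,vorgk] add [exxb] -> 9 lines: xfrbc ixr qwkti exxb tvbqc yajey svrd oczuz gdsq
Hunk 3: at line 1 remove [ixr] add [gwy,vis] -> 10 lines: xfrbc gwy vis qwkti exxb tvbqc yajey svrd oczuz gdsq
Final line count: 10

Answer: 10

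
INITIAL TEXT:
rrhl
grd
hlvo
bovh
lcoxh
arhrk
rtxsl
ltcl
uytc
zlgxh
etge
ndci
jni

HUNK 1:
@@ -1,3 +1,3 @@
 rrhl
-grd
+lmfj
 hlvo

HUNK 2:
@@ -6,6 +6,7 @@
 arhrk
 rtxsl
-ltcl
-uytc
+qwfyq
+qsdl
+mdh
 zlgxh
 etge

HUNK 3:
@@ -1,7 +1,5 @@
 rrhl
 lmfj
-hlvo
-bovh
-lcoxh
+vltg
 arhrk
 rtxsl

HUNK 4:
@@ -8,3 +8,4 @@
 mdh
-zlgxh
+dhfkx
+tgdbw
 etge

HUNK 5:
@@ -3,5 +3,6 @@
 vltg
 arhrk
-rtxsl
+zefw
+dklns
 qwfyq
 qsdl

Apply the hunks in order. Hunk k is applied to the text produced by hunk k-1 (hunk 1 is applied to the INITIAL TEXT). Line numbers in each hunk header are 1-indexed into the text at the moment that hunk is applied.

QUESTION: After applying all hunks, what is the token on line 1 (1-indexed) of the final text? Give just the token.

Answer: rrhl

Derivation:
Hunk 1: at line 1 remove [grd] add [lmfj] -> 13 lines: rrhl lmfj hlvo bovh lcoxh arhrk rtxsl ltcl uytc zlgxh etge ndci jni
Hunk 2: at line 6 remove [ltcl,uytc] add [qwfyq,qsdl,mdh] -> 14 lines: rrhl lmfj hlvo bovh lcoxh arhrk rtxsl qwfyq qsdl mdh zlgxh etge ndci jni
Hunk 3: at line 1 remove [hlvo,bovh,lcoxh] add [vltg] -> 12 lines: rrhl lmfj vltg arhrk rtxsl qwfyq qsdl mdh zlgxh etge ndci jni
Hunk 4: at line 8 remove [zlgxh] add [dhfkx,tgdbw] -> 13 lines: rrhl lmfj vltg arhrk rtxsl qwfyq qsdl mdh dhfkx tgdbw etge ndci jni
Hunk 5: at line 3 remove [rtxsl] add [zefw,dklns] -> 14 lines: rrhl lmfj vltg arhrk zefw dklns qwfyq qsdl mdh dhfkx tgdbw etge ndci jni
Final line 1: rrhl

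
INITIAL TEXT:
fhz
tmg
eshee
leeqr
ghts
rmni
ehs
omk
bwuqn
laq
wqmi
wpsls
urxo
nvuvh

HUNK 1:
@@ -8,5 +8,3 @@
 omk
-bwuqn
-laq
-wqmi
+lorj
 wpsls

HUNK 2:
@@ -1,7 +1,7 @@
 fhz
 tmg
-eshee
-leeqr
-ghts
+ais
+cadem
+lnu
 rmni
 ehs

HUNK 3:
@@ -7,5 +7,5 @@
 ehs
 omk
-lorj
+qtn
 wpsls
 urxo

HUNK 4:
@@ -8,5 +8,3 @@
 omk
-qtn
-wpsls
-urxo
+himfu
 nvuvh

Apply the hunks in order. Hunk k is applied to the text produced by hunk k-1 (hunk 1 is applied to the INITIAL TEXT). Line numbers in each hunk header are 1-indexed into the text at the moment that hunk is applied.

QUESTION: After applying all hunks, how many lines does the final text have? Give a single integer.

Hunk 1: at line 8 remove [bwuqn,laq,wqmi] add [lorj] -> 12 lines: fhz tmg eshee leeqr ghts rmni ehs omk lorj wpsls urxo nvuvh
Hunk 2: at line 1 remove [eshee,leeqr,ghts] add [ais,cadem,lnu] -> 12 lines: fhz tmg ais cadem lnu rmni ehs omk lorj wpsls urxo nvuvh
Hunk 3: at line 7 remove [lorj] add [qtn] -> 12 lines: fhz tmg ais cadem lnu rmni ehs omk qtn wpsls urxo nvuvh
Hunk 4: at line 8 remove [qtn,wpsls,urxo] add [himfu] -> 10 lines: fhz tmg ais cadem lnu rmni ehs omk himfu nvuvh
Final line count: 10

Answer: 10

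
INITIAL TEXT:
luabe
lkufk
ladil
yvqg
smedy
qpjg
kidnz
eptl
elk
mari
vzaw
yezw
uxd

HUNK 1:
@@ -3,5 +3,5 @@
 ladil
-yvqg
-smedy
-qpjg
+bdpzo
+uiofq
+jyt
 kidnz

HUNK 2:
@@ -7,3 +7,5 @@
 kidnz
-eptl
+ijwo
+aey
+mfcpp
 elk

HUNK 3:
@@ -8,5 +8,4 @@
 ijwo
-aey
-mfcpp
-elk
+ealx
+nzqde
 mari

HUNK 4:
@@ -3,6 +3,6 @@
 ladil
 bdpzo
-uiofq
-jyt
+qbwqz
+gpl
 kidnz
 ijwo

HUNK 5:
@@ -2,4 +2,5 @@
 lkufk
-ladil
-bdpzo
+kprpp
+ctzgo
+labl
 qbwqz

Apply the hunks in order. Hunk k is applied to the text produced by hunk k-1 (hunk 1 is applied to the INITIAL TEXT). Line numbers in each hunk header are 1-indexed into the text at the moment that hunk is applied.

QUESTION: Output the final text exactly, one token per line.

Answer: luabe
lkufk
kprpp
ctzgo
labl
qbwqz
gpl
kidnz
ijwo
ealx
nzqde
mari
vzaw
yezw
uxd

Derivation:
Hunk 1: at line 3 remove [yvqg,smedy,qpjg] add [bdpzo,uiofq,jyt] -> 13 lines: luabe lkufk ladil bdpzo uiofq jyt kidnz eptl elk mari vzaw yezw uxd
Hunk 2: at line 7 remove [eptl] add [ijwo,aey,mfcpp] -> 15 lines: luabe lkufk ladil bdpzo uiofq jyt kidnz ijwo aey mfcpp elk mari vzaw yezw uxd
Hunk 3: at line 8 remove [aey,mfcpp,elk] add [ealx,nzqde] -> 14 lines: luabe lkufk ladil bdpzo uiofq jyt kidnz ijwo ealx nzqde mari vzaw yezw uxd
Hunk 4: at line 3 remove [uiofq,jyt] add [qbwqz,gpl] -> 14 lines: luabe lkufk ladil bdpzo qbwqz gpl kidnz ijwo ealx nzqde mari vzaw yezw uxd
Hunk 5: at line 2 remove [ladil,bdpzo] add [kprpp,ctzgo,labl] -> 15 lines: luabe lkufk kprpp ctzgo labl qbwqz gpl kidnz ijwo ealx nzqde mari vzaw yezw uxd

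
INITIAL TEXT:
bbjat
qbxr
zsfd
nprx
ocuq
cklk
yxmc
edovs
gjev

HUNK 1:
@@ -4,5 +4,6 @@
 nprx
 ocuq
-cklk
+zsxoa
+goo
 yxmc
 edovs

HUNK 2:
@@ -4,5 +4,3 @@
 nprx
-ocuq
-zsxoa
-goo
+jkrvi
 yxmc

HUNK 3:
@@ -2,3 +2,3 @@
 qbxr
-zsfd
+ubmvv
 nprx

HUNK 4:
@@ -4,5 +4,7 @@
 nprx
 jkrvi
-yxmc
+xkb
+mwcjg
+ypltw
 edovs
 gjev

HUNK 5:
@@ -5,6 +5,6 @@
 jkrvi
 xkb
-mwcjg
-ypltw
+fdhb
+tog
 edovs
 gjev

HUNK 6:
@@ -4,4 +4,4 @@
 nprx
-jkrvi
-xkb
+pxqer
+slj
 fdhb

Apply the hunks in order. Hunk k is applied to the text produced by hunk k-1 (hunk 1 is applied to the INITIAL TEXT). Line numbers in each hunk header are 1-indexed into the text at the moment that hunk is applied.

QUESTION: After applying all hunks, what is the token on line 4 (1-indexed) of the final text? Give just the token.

Answer: nprx

Derivation:
Hunk 1: at line 4 remove [cklk] add [zsxoa,goo] -> 10 lines: bbjat qbxr zsfd nprx ocuq zsxoa goo yxmc edovs gjev
Hunk 2: at line 4 remove [ocuq,zsxoa,goo] add [jkrvi] -> 8 lines: bbjat qbxr zsfd nprx jkrvi yxmc edovs gjev
Hunk 3: at line 2 remove [zsfd] add [ubmvv] -> 8 lines: bbjat qbxr ubmvv nprx jkrvi yxmc edovs gjev
Hunk 4: at line 4 remove [yxmc] add [xkb,mwcjg,ypltw] -> 10 lines: bbjat qbxr ubmvv nprx jkrvi xkb mwcjg ypltw edovs gjev
Hunk 5: at line 5 remove [mwcjg,ypltw] add [fdhb,tog] -> 10 lines: bbjat qbxr ubmvv nprx jkrvi xkb fdhb tog edovs gjev
Hunk 6: at line 4 remove [jkrvi,xkb] add [pxqer,slj] -> 10 lines: bbjat qbxr ubmvv nprx pxqer slj fdhb tog edovs gjev
Final line 4: nprx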